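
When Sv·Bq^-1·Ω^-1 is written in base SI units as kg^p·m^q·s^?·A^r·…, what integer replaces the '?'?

Sv = m²·s⁻².
Bq = s⁻¹.
So Bq⁻¹ = s.
Ω = kg·m²·s⁻³·A⁻².
So Ω⁻¹ = kg⁻¹·m⁻²·s³·A².
Combining: Sv·Bq⁻¹·Ω⁻¹ = (m²·s⁻²) · s · (kg⁻¹·m⁻²·s³·A²) = kg⁻¹·s²·A².
The exponent of s is 2.

2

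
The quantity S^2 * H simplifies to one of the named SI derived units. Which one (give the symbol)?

S = kg⁻¹·m⁻²·s³·A².
So S² = kg⁻²·m⁻⁴·s⁶·A⁴.
H = kg·m²·s⁻²·A⁻².
Combining: S²·H = (kg⁻²·m⁻⁴·s⁶·A⁴) · (kg·m²·s⁻²·A⁻²) = kg⁻¹·m⁻²·s⁴·A².
kg⁻¹·m⁻²·s⁴·A² is the base-SI form of the farad.

F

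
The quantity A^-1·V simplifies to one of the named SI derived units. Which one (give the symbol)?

V = W/A (potential = power per current),
    = kg·m²·s⁻³·A⁻¹.
Combining: A⁻¹·V = A⁻¹ · (kg·m²·s⁻³·A⁻¹) = kg·m²·s⁻³·A⁻².
kg·m²·s⁻³·A⁻² is the base-SI form of the ohm.

Ω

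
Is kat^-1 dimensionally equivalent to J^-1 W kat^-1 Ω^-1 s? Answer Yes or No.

Left side:
  kat = mol/s = s⁻¹·mol (catalytic activity).
  So kat⁻¹ = s·mol⁻¹.
Right side:
  J = N·m (work = force × distance),
      = kg·m²·s⁻².
  So J⁻¹ = kg⁻¹·m⁻²·s².
  W = J/s (power = energy per time),
      = kg·m²·s⁻³.
  kat = mol/s = s⁻¹·mol (catalytic activity).
  So kat⁻¹ = s·mol⁻¹.
  Ω = V/A (resistance = voltage per current),
      = kg·m²·s⁻³·A⁻².
  So Ω⁻¹ = kg⁻¹·m⁻²·s³·A².
  Combining: J⁻¹·W·kat⁻¹·Ω⁻¹·s = (kg⁻¹·m⁻²·s²) · (kg·m²·s⁻³) · (s·mol⁻¹) · (kg⁻¹·m⁻²·s³·A²) · s = kg⁻¹·m⁻²·s⁴·A²·mol⁻¹.
Left is s·mol⁻¹; right is kg⁻¹·m⁻²·s⁴·A²·mol⁻¹ — different.

No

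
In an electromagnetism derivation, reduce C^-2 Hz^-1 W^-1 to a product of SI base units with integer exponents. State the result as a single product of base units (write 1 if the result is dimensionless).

kg⁻¹·m⁻²·s²·A⁻²

C = s·A.
So C⁻² = s⁻²·A⁻².
Hz = s⁻¹.
So Hz⁻¹ = s.
W = kg·m²·s⁻³.
So W⁻¹ = kg⁻¹·m⁻²·s³.
Combining: C⁻²·Hz⁻¹·W⁻¹ = (s⁻²·A⁻²) · s · (kg⁻¹·m⁻²·s³) = kg⁻¹·m⁻²·s²·A⁻².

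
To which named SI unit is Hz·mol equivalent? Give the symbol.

kat

Hz = s⁻¹.
Combining: Hz·mol = s⁻¹ · mol = s⁻¹·mol.
s⁻¹·mol is the base-SI form of the katal.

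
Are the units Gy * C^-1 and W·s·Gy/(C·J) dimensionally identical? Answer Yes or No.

Left side:
  Gy = J/kg (absorbed dose = energy per mass),
      = m²·s⁻².
  C = A·s = s·A (charge = current × time).
  So C⁻¹ = s⁻¹·A⁻¹.
  Combining: Gy·C⁻¹ = (m²·s⁻²) · (s⁻¹·A⁻¹) = m²·s⁻³·A⁻¹.
Right side:
  C = A·s = s·A (charge = current × time).
  So C⁻¹ = s⁻¹·A⁻¹.
  W = J/s (power = energy per time),
      = kg·m²·s⁻³.
  Gy = J/kg (absorbed dose = energy per mass),
      = m²·s⁻².
  J = N·m (work = force × distance),
      = kg·m²·s⁻².
  So J⁻¹ = kg⁻¹·m⁻²·s².
  Combining: C⁻¹·W·s·Gy·J⁻¹ = (s⁻¹·A⁻¹) · (kg·m²·s⁻³) · s · (m²·s⁻²) · (kg⁻¹·m⁻²·s²) = m²·s⁻³·A⁻¹.
Both reduce to m²·s⁻³·A⁻¹.

Yes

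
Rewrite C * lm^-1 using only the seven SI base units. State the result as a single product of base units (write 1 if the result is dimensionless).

s·A·cd⁻¹

C = A·s = s·A (charge = current × time).
lm = cd·sr = cd (luminous flux; sr is dimensionless).
So lm⁻¹ = cd⁻¹.
Combining: C·lm⁻¹ = (s·A) · cd⁻¹ = s·A·cd⁻¹.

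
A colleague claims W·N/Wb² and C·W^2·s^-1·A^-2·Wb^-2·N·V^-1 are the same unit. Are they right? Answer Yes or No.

Left side:
  W = J/s (power = energy per time),
      = kg·m²·s⁻³.
  N = kg·m/s² = kg·m·s⁻² (force = mass × acceleration).
  Wb = V·s (flux: a volt is a weber per second),
      = kg·m²·s⁻²·A⁻¹.
  So Wb⁻² = kg⁻²·m⁻⁴·s⁴·A².
  Combining: W·N·Wb⁻² = (kg·m²·s⁻³) · (kg·m·s⁻²) · (kg⁻²·m⁻⁴·s⁴·A²) = m⁻¹·s⁻¹·A².
Right side:
  C = A·s = s·A (charge = current × time).
  W = J/s (power = energy per time),
      = kg·m²·s⁻³.
  So W² = kg²·m⁴·s⁻⁶.
  Wb = V·s (flux: a volt is a weber per second),
      = kg·m²·s⁻²·A⁻¹.
  So Wb⁻² = kg⁻²·m⁻⁴·s⁴·A².
  N = kg·m/s² = kg·m·s⁻² (force = mass × acceleration).
  V = W/A (potential = power per current),
      = kg·m²·s⁻³·A⁻¹.
  So V⁻¹ = kg⁻¹·m⁻²·s³·A.
  Combining: C·W²·s⁻¹·A⁻²·Wb⁻²·N·V⁻¹ = (s·A) · (kg²·m⁴·s⁻⁶) · s⁻¹ · A⁻² · (kg⁻²·m⁻⁴·s⁴·A²) · (kg·m·s⁻²) · (kg⁻¹·m⁻²·s³·A) = m⁻¹·s⁻¹·A².
Both reduce to m⁻¹·s⁻¹·A².

Yes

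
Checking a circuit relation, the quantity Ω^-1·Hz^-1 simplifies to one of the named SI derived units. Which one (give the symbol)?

F

Ω = kg·m²·s⁻³·A⁻².
So Ω⁻¹ = kg⁻¹·m⁻²·s³·A².
Hz = s⁻¹.
So Hz⁻¹ = s.
Combining: Ω⁻¹·Hz⁻¹ = (kg⁻¹·m⁻²·s³·A²) · s = kg⁻¹·m⁻²·s⁴·A².
kg⁻¹·m⁻²·s⁴·A² is the base-SI form of the farad.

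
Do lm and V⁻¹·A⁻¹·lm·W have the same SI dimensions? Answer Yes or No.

Yes

Left side:
  lm = cd.
Right side:
  V = kg·m²·s⁻³·A⁻¹.
  So V⁻¹ = kg⁻¹·m⁻²·s³·A.
  lm = cd.
  W = kg·m²·s⁻³.
  Combining: V⁻¹·A⁻¹·lm·W = (kg⁻¹·m⁻²·s³·A) · A⁻¹ · cd · (kg·m²·s⁻³) = cd.
Both reduce to cd.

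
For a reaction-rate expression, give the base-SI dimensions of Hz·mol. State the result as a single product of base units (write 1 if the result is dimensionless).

s⁻¹·mol

Hz = 1/s = s⁻¹ (frequency is cycles per second).
Combining: Hz·mol = s⁻¹ · mol = s⁻¹·mol.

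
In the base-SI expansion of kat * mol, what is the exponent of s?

kat = mol/s = s⁻¹·mol (catalytic activity).
Combining: kat·mol = (s⁻¹·mol) · mol = s⁻¹·mol².
The exponent of s is -1.

-1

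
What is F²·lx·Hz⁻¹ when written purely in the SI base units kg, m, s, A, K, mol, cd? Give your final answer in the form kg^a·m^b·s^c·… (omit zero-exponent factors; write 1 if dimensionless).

F = C/V (capacitance = charge per voltage),
    = A·s/(kg·m²·s⁻³·A⁻¹) (substituting C and V),
    = kg⁻¹·m⁻²·s⁴·A².
So F² = kg⁻²·m⁻⁴·s⁸·A⁴.
lx = lm/m² (illuminance = luminous flux per area),
    = m⁻²·cd.
Hz = 1/s = s⁻¹ (frequency is cycles per second).
So Hz⁻¹ = s.
Combining: F²·lx·Hz⁻¹ = (kg⁻²·m⁻⁴·s⁸·A⁴) · (m⁻²·cd) · s = kg⁻²·m⁻⁶·s⁹·A⁴·cd.

kg⁻²·m⁻⁶·s⁹·A⁴·cd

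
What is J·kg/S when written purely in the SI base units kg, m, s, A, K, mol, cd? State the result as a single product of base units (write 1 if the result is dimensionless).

kg³·m⁴·s⁻⁵·A⁻²

J = kg·m²·s⁻².
S = kg⁻¹·m⁻²·s³·A².
So S⁻¹ = kg·m²·s⁻³·A⁻².
Combining: J·S⁻¹·kg = (kg·m²·s⁻²) · (kg·m²·s⁻³·A⁻²) · kg = kg³·m⁴·s⁻⁵·A⁻².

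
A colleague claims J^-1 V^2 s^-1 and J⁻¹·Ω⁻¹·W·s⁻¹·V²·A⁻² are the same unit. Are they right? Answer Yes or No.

Left side:
  J = N·m (work = force × distance),
      = kg·m²·s⁻².
  So J⁻¹ = kg⁻¹·m⁻²·s².
  V = W/A (potential = power per current),
      = kg·m²·s⁻³·A⁻¹.
  So V² = kg²·m⁴·s⁻⁶·A⁻².
  Combining: J⁻¹·V²·s⁻¹ = (kg⁻¹·m⁻²·s²) · (kg²·m⁴·s⁻⁶·A⁻²) · s⁻¹ = kg·m²·s⁻⁵·A⁻².
Right side:
  J = N·m (work = force × distance),
      = kg·m²·s⁻².
  So J⁻¹ = kg⁻¹·m⁻²·s².
  Ω = V/A (resistance = voltage per current),
      = kg·m²·s⁻³·A⁻².
  So Ω⁻¹ = kg⁻¹·m⁻²·s³·A².
  W = J/s (power = energy per time),
      = kg·m²·s⁻³.
  V = W/A (potential = power per current),
      = kg·m²·s⁻³·A⁻¹.
  So V² = kg²·m⁴·s⁻⁶·A⁻².
  Combining: J⁻¹·Ω⁻¹·W·s⁻¹·V²·A⁻² = (kg⁻¹·m⁻²·s²) · (kg⁻¹·m⁻²·s³·A²) · (kg·m²·s⁻³) · s⁻¹ · (kg²·m⁴·s⁻⁶·A⁻²) · A⁻² = kg·m²·s⁻⁵·A⁻².
Both reduce to kg·m²·s⁻⁵·A⁻².

Yes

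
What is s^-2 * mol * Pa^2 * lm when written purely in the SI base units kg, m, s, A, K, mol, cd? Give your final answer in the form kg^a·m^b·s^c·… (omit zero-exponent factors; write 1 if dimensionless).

kg²·m⁻²·s⁻⁶·mol·cd

Pa = N/m² (pressure = force per area),
    = kg·m⁻¹·s⁻².
So Pa² = kg²·m⁻²·s⁻⁴.
lm = cd·sr = cd (luminous flux; sr is dimensionless).
Combining: s⁻²·mol·Pa²·lm = s⁻² · mol · (kg²·m⁻²·s⁻⁴) · cd = kg²·m⁻²·s⁻⁶·mol·cd.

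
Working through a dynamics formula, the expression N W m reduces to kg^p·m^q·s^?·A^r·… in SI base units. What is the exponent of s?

-5

N = kg·m·s⁻².
W = kg·m²·s⁻³.
Combining: N·W·m = (kg·m·s⁻²) · (kg·m²·s⁻³) · m = kg²·m⁴·s⁻⁵.
The exponent of s is -5.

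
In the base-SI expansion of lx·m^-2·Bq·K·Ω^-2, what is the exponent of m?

lx = lm/m² (illuminance = luminous flux per area),
    = m⁻²·cd.
Bq = 1/s = s⁻¹ (activity is decays per second).
Ω = V/A (resistance = voltage per current),
    = kg·m²·s⁻³·A⁻².
So Ω⁻² = kg⁻²·m⁻⁴·s⁶·A⁴.
Combining: lx·m⁻²·Bq·K·Ω⁻² = (m⁻²·cd) · m⁻² · s⁻¹ · K · (kg⁻²·m⁻⁴·s⁶·A⁴) = kg⁻²·m⁻⁸·s⁵·A⁴·K·cd.
The exponent of m is -8.

-8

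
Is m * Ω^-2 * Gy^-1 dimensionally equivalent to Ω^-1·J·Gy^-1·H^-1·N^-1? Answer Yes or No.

Left side:
  Ω = V/A (resistance = voltage per current),
      = kg·m²·s⁻³·A⁻².
  So Ω⁻² = kg⁻²·m⁻⁴·s⁶·A⁴.
  Gy = J/kg (absorbed dose = energy per mass),
      = m²·s⁻².
  So Gy⁻¹ = m⁻²·s².
  Combining: m·Ω⁻²·Gy⁻¹ = m · (kg⁻²·m⁻⁴·s⁶·A⁴) · (m⁻²·s²) = kg⁻²·m⁻⁵·s⁸·A⁴.
Right side:
  Ω = kg·m²·s⁻³·A⁻².
  So Ω⁻¹ = kg⁻¹·m⁻²·s³·A².
  J = kg·m²·s⁻².
  Gy = m²·s⁻².
  So Gy⁻¹ = m⁻²·s².
  H = kg·m²·s⁻²·A⁻².
  So H⁻¹ = kg⁻¹·m⁻²·s²·A².
  N = kg·m·s⁻².
  So N⁻¹ = kg⁻¹·m⁻¹·s².
  Combining: Ω⁻¹·J·Gy⁻¹·H⁻¹·N⁻¹ = (kg⁻¹·m⁻²·s³·A²) · (kg·m²·s⁻²) · (m⁻²·s²) · (kg⁻¹·m⁻²·s²·A²) · (kg⁻¹·m⁻¹·s²) = kg⁻²·m⁻⁵·s⁷·A⁴.
Left is kg⁻²·m⁻⁵·s⁸·A⁴; right is kg⁻²·m⁻⁵·s⁷·A⁴ — different.

No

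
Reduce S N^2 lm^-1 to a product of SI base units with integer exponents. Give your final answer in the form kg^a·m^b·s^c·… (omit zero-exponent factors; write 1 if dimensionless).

kg·s⁻¹·A²·cd⁻¹

S = kg⁻¹·m⁻²·s³·A².
N = kg·m·s⁻².
So N² = kg²·m²·s⁻⁴.
lm = cd.
So lm⁻¹ = cd⁻¹.
Combining: S·N²·lm⁻¹ = (kg⁻¹·m⁻²·s³·A²) · (kg²·m²·s⁻⁴) · cd⁻¹ = kg·s⁻¹·A²·cd⁻¹.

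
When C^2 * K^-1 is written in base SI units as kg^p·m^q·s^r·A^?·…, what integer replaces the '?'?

C = A·s = s·A (charge = current × time).
So C² = s²·A².
Combining: C²·K⁻¹ = (s²·A²) · K⁻¹ = s²·A²·K⁻¹.
The exponent of A is 2.

2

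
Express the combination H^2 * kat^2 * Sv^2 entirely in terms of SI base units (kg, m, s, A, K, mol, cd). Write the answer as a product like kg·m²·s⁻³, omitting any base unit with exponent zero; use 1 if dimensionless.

kg²·m⁸·s⁻¹⁰·A⁻⁴·mol²

H = Wb/A (inductance = flux per current),
    = kg·m²·s⁻²·A⁻².
So H² = kg²·m⁴·s⁻⁴·A⁻⁴.
kat = mol/s = s⁻¹·mol (catalytic activity).
So kat² = s⁻²·mol².
Sv = J/kg (equivalent dose = energy per mass),
    = m²·s⁻².
So Sv² = m⁴·s⁻⁴.
Combining: H²·kat²·Sv² = (kg²·m⁴·s⁻⁴·A⁻⁴) · (s⁻²·mol²) · (m⁴·s⁻⁴) = kg²·m⁸·s⁻¹⁰·A⁻⁴·mol².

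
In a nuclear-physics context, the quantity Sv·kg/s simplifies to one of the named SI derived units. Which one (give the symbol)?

Sv = m²·s⁻².
Combining: Sv·kg·s⁻¹ = (m²·s⁻²) · kg · s⁻¹ = kg·m²·s⁻³.
kg·m²·s⁻³ is the base-SI form of the watt.

W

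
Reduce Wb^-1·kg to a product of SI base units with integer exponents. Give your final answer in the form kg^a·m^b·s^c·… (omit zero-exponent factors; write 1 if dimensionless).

m⁻²·s²·A

Wb = kg·m²·s⁻²·A⁻¹.
So Wb⁻¹ = kg⁻¹·m⁻²·s²·A.
Combining: Wb⁻¹·kg = (kg⁻¹·m⁻²·s²·A) · kg = m⁻²·s²·A.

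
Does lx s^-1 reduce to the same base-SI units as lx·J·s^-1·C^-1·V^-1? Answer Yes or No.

Yes

Left side:
  lx = lm/m² (illuminance = luminous flux per area),
      = m⁻²·cd.
  Combining: lx·s⁻¹ = (m⁻²·cd) · s⁻¹ = m⁻²·s⁻¹·cd.
Right side:
  lx = lm/m² (illuminance = luminous flux per area),
      = m⁻²·cd.
  J = N·m (work = force × distance),
      = kg·m²·s⁻².
  C = A·s = s·A (charge = current × time).
  So C⁻¹ = s⁻¹·A⁻¹.
  V = W/A (potential = power per current),
      = kg·m²·s⁻³·A⁻¹.
  So V⁻¹ = kg⁻¹·m⁻²·s³·A.
  Combining: lx·J·s⁻¹·C⁻¹·V⁻¹ = (m⁻²·cd) · (kg·m²·s⁻²) · s⁻¹ · (s⁻¹·A⁻¹) · (kg⁻¹·m⁻²·s³·A) = m⁻²·s⁻¹·cd.
Both reduce to m⁻²·s⁻¹·cd.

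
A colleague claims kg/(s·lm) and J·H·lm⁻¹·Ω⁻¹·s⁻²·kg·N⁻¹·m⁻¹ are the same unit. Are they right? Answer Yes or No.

Yes

Left side:
  lm = cd·sr = cd (luminous flux; sr is dimensionless).
  So lm⁻¹ = cd⁻¹.
  Combining: s⁻¹·lm⁻¹·kg = s⁻¹ · cd⁻¹ · kg = kg·s⁻¹·cd⁻¹.
Right side:
  J = kg·m²·s⁻².
  H = kg·m²·s⁻²·A⁻².
  lm = cd.
  So lm⁻¹ = cd⁻¹.
  Ω = kg·m²·s⁻³·A⁻².
  So Ω⁻¹ = kg⁻¹·m⁻²·s³·A².
  N = kg·m·s⁻².
  So N⁻¹ = kg⁻¹·m⁻¹·s².
  Combining: J·H·lm⁻¹·Ω⁻¹·s⁻²·kg·N⁻¹·m⁻¹ = (kg·m²·s⁻²) · (kg·m²·s⁻²·A⁻²) · cd⁻¹ · (kg⁻¹·m⁻²·s³·A²) · s⁻² · kg · (kg⁻¹·m⁻¹·s²) · m⁻¹ = kg·s⁻¹·cd⁻¹.
Both reduce to kg·s⁻¹·cd⁻¹.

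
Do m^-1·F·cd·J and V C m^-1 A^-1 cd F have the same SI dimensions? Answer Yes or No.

Left side:
  F = kg⁻¹·m⁻²·s⁴·A².
  J = kg·m²·s⁻².
  Combining: m⁻¹·F·cd·J = m⁻¹ · (kg⁻¹·m⁻²·s⁴·A²) · cd · (kg·m²·s⁻²) = m⁻¹·s²·A²·cd.
Right side:
  V = kg·m²·s⁻³·A⁻¹.
  C = s·A.
  F = kg⁻¹·m⁻²·s⁴·A².
  Combining: V·C·m⁻¹·A⁻¹·cd·F = (kg·m²·s⁻³·A⁻¹) · (s·A) · m⁻¹ · A⁻¹ · cd · (kg⁻¹·m⁻²·s⁴·A²) = m⁻¹·s²·A·cd.
Left is m⁻¹·s²·A²·cd; right is m⁻¹·s²·A·cd — different.

No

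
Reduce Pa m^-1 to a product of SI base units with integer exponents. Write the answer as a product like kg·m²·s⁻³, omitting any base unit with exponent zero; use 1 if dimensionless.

Pa = N/m² (pressure = force per area),
    = kg·m⁻¹·s⁻².
Combining: Pa·m⁻¹ = (kg·m⁻¹·s⁻²) · m⁻¹ = kg·m⁻²·s⁻².

kg·m⁻²·s⁻²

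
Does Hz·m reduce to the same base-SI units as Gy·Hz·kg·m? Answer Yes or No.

Left side:
  Hz = 1/s = s⁻¹ (frequency is cycles per second).
  Combining: Hz·m = s⁻¹ · m = m·s⁻¹.
Right side:
  Gy = J/kg (absorbed dose = energy per mass),
      = m²·s⁻².
  Hz = 1/s = s⁻¹ (frequency is cycles per second).
  Combining: Gy·Hz·kg·m = (m²·s⁻²) · s⁻¹ · kg · m = kg·m³·s⁻³.
Left is m·s⁻¹; right is kg·m³·s⁻³ — different.

No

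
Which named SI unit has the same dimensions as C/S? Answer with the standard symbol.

Wb

S = kg⁻¹·m⁻²·s³·A².
So S⁻¹ = kg·m²·s⁻³·A⁻².
C = s·A.
Combining: S⁻¹·C = (kg·m²·s⁻³·A⁻²) · (s·A) = kg·m²·s⁻²·A⁻¹.
kg·m²·s⁻²·A⁻¹ is the base-SI form of the weber.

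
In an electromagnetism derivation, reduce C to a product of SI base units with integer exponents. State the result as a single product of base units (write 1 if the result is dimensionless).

s·A

C = s·A.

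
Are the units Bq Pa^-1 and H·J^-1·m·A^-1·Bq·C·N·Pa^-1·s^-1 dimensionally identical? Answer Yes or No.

Left side:
  Bq = s⁻¹.
  Pa = kg·m⁻¹·s⁻².
  So Pa⁻¹ = kg⁻¹·m·s².
  Combining: Bq·Pa⁻¹ = s⁻¹ · (kg⁻¹·m·s²) = kg⁻¹·m·s.
Right side:
  H = Wb/A (inductance = flux per current),
      = kg·m²·s⁻²·A⁻².
  J = N·m (work = force × distance),
      = kg·m²·s⁻².
  So J⁻¹ = kg⁻¹·m⁻²·s².
  Bq = 1/s = s⁻¹ (activity is decays per second).
  C = A·s = s·A (charge = current × time).
  N = kg·m/s² = kg·m·s⁻² (force = mass × acceleration).
  Pa = N/m² (pressure = force per area),
      = kg·m⁻¹·s⁻².
  So Pa⁻¹ = kg⁻¹·m·s².
  Combining: H·J⁻¹·m·A⁻¹·Bq·C·N·Pa⁻¹·s⁻¹ = (kg·m²·s⁻²·A⁻²) · (kg⁻¹·m⁻²·s²) · m · A⁻¹ · s⁻¹ · (s·A) · (kg·m·s⁻²) · (kg⁻¹·m·s²) · s⁻¹ = m³·s⁻¹·A⁻².
Left is kg⁻¹·m·s; right is m³·s⁻¹·A⁻² — different.

No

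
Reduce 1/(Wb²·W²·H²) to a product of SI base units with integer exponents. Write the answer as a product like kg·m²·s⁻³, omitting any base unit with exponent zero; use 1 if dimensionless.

kg⁻⁶·m⁻¹²·s¹⁴·A⁶

Wb = V·s (flux: a volt is a weber per second),
    = kg·m²·s⁻²·A⁻¹.
So Wb⁻² = kg⁻²·m⁻⁴·s⁴·A².
W = J/s (power = energy per time),
    = kg·m²·s⁻³.
So W⁻² = kg⁻²·m⁻⁴·s⁶.
H = Wb/A (inductance = flux per current),
    = kg·m²·s⁻²·A⁻².
So H⁻² = kg⁻²·m⁻⁴·s⁴·A⁴.
Combining: Wb⁻²·W⁻²·H⁻² = (kg⁻²·m⁻⁴·s⁴·A²) · (kg⁻²·m⁻⁴·s⁶) · (kg⁻²·m⁻⁴·s⁴·A⁴) = kg⁻⁶·m⁻¹²·s¹⁴·A⁶.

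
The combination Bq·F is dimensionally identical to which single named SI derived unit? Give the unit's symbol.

S

Bq = 1/s = s⁻¹ (activity is decays per second).
F = C/V (capacitance = charge per voltage),
    = A·s/(kg·m²·s⁻³·A⁻¹) (substituting C and V),
    = kg⁻¹·m⁻²·s⁴·A².
Combining: Bq·F = s⁻¹ · (kg⁻¹·m⁻²·s⁴·A²) = kg⁻¹·m⁻²·s³·A².
kg⁻¹·m⁻²·s³·A² is the base-SI form of the siemens.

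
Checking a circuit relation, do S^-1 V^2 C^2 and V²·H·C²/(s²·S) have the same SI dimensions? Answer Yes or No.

No

Left side:
  S = kg⁻¹·m⁻²·s³·A².
  So S⁻¹ = kg·m²·s⁻³·A⁻².
  V = kg·m²·s⁻³·A⁻¹.
  So V² = kg²·m⁴·s⁻⁶·A⁻².
  C = s·A.
  So C² = s²·A².
  Combining: S⁻¹·V²·C² = (kg·m²·s⁻³·A⁻²) · (kg²·m⁴·s⁻⁶·A⁻²) · (s²·A²) = kg³·m⁶·s⁻⁷·A⁻².
Right side:
  V = W/A (potential = power per current),
      = kg·m²·s⁻³·A⁻¹.
  So V² = kg²·m⁴·s⁻⁶·A⁻².
  S = 1/Ω (conductance is reciprocal resistance),
      = kg⁻¹·m⁻²·s³·A².
  So S⁻¹ = kg·m²·s⁻³·A⁻².
  H = Wb/A (inductance = flux per current),
      = kg·m²·s⁻²·A⁻².
  C = A·s = s·A (charge = current × time).
  So C² = s²·A².
  Combining: s⁻²·V²·S⁻¹·H·C² = s⁻² · (kg²·m⁴·s⁻⁶·A⁻²) · (kg·m²·s⁻³·A⁻²) · (kg·m²·s⁻²·A⁻²) · (s²·A²) = kg⁴·m⁸·s⁻¹¹·A⁻⁴.
Left is kg³·m⁶·s⁻⁷·A⁻²; right is kg⁴·m⁸·s⁻¹¹·A⁻⁴ — different.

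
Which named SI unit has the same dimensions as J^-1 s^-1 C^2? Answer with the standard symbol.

J = kg·m²·s⁻².
So J⁻¹ = kg⁻¹·m⁻²·s².
C = s·A.
So C² = s²·A².
Combining: J⁻¹·s⁻¹·C² = (kg⁻¹·m⁻²·s²) · s⁻¹ · (s²·A²) = kg⁻¹·m⁻²·s³·A².
kg⁻¹·m⁻²·s³·A² is the base-SI form of the siemens.

S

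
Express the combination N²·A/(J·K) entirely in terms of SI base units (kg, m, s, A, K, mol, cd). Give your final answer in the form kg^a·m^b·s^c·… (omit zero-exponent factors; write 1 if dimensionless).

kg·s⁻²·A·K⁻¹

J = N·m (work = force × distance),
    = kg·m²·s⁻².
So J⁻¹ = kg⁻¹·m⁻²·s².
N = kg·m/s² = kg·m·s⁻² (force = mass × acceleration).
So N² = kg²·m²·s⁻⁴.
Combining: J⁻¹·N²·K⁻¹·A = (kg⁻¹·m⁻²·s²) · (kg²·m²·s⁻⁴) · K⁻¹ · A = kg·s⁻²·A·K⁻¹.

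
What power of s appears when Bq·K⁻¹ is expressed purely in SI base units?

Bq = 1/s = s⁻¹ (activity is decays per second).
Combining: Bq·K⁻¹ = s⁻¹ · K⁻¹ = s⁻¹·K⁻¹.
The exponent of s is -1.

-1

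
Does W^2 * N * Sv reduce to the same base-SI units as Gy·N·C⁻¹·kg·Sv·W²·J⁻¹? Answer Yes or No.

Left side:
  W = kg·m²·s⁻³.
  So W² = kg²·m⁴·s⁻⁶.
  N = kg·m·s⁻².
  Sv = m²·s⁻².
  Combining: W²·N·Sv = (kg²·m⁴·s⁻⁶) · (kg·m·s⁻²) · (m²·s⁻²) = kg³·m⁷·s⁻¹⁰.
Right side:
  Gy = J/kg (absorbed dose = energy per mass),
      = m²·s⁻².
  N = kg·m/s² = kg·m·s⁻² (force = mass × acceleration).
  C = A·s = s·A (charge = current × time).
  So C⁻¹ = s⁻¹·A⁻¹.
  Sv = J/kg (equivalent dose = energy per mass),
      = m²·s⁻².
  W = J/s (power = energy per time),
      = kg·m²·s⁻³.
  So W² = kg²·m⁴·s⁻⁶.
  J = N·m (work = force × distance),
      = kg·m²·s⁻².
  So J⁻¹ = kg⁻¹·m⁻²·s².
  Combining: Gy·N·C⁻¹·kg·Sv·W²·J⁻¹ = (m²·s⁻²) · (kg·m·s⁻²) · (s⁻¹·A⁻¹) · kg · (m²·s⁻²) · (kg²·m⁴·s⁻⁶) · (kg⁻¹·m⁻²·s²) = kg³·m⁷·s⁻¹¹·A⁻¹.
Left is kg³·m⁷·s⁻¹⁰; right is kg³·m⁷·s⁻¹¹·A⁻¹ — different.

No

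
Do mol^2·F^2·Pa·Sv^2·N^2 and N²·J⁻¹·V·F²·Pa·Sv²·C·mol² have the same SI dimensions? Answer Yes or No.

Yes

Left side:
  F = kg⁻¹·m⁻²·s⁴·A².
  So F² = kg⁻²·m⁻⁴·s⁸·A⁴.
  Pa = kg·m⁻¹·s⁻².
  Sv = m²·s⁻².
  So Sv² = m⁴·s⁻⁴.
  N = kg·m·s⁻².
  So N² = kg²·m²·s⁻⁴.
  Combining: mol²·F²·Pa·Sv²·N² = mol² · (kg⁻²·m⁻⁴·s⁸·A⁴) · (kg·m⁻¹·s⁻²) · (m⁴·s⁻⁴) · (kg²·m²·s⁻⁴) = kg·m·s⁻²·A⁴·mol².
Right side:
  N = kg·m/s² = kg·m·s⁻² (force = mass × acceleration).
  So N² = kg²·m²·s⁻⁴.
  J = N·m (work = force × distance),
      = kg·m²·s⁻².
  So J⁻¹ = kg⁻¹·m⁻²·s².
  V = W/A (potential = power per current),
      = kg·m²·s⁻³·A⁻¹.
  F = C/V (capacitance = charge per voltage),
      = A·s/(kg·m²·s⁻³·A⁻¹) (substituting C and V),
      = kg⁻¹·m⁻²·s⁴·A².
  So F² = kg⁻²·m⁻⁴·s⁸·A⁴.
  Pa = N/m² (pressure = force per area),
      = kg·m⁻¹·s⁻².
  Sv = J/kg (equivalent dose = energy per mass),
      = m²·s⁻².
  So Sv² = m⁴·s⁻⁴.
  C = A·s = s·A (charge = current × time).
  Combining: N²·J⁻¹·V·F²·Pa·Sv²·C·mol² = (kg²·m²·s⁻⁴) · (kg⁻¹·m⁻²·s²) · (kg·m²·s⁻³·A⁻¹) · (kg⁻²·m⁻⁴·s⁸·A⁴) · (kg·m⁻¹·s⁻²) · (m⁴·s⁻⁴) · (s·A) · mol² = kg·m·s⁻²·A⁴·mol².
Both reduce to kg·m·s⁻²·A⁴·mol².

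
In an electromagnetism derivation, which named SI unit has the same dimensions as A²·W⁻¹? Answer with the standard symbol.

S

W = J/s (power = energy per time),
    = kg·m²·s⁻³.
So W⁻¹ = kg⁻¹·m⁻²·s³.
Combining: A²·W⁻¹ = A² · (kg⁻¹·m⁻²·s³) = kg⁻¹·m⁻²·s³·A².
kg⁻¹·m⁻²·s³·A² is the base-SI form of the siemens.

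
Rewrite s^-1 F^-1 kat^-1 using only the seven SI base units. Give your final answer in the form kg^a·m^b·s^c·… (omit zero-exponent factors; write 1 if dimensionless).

kg·m²·s⁻⁴·A⁻²·mol⁻¹

F = C/V (capacitance = charge per voltage),
    = A·s/(kg·m²·s⁻³·A⁻¹) (substituting C and V),
    = kg⁻¹·m⁻²·s⁴·A².
So F⁻¹ = kg·m²·s⁻⁴·A⁻².
kat = mol/s = s⁻¹·mol (catalytic activity).
So kat⁻¹ = s·mol⁻¹.
Combining: s⁻¹·F⁻¹·kat⁻¹ = s⁻¹ · (kg·m²·s⁻⁴·A⁻²) · (s·mol⁻¹) = kg·m²·s⁻⁴·A⁻²·mol⁻¹.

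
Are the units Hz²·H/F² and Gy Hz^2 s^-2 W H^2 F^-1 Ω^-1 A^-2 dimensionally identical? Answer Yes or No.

Left side:
  Hz = 1/s = s⁻¹ (frequency is cycles per second).
  So Hz² = s⁻².
  F = C/V (capacitance = charge per voltage),
      = A·s/(kg·m²·s⁻³·A⁻¹) (substituting C and V),
      = kg⁻¹·m⁻²·s⁴·A².
  So F⁻² = kg²·m⁴·s⁻⁸·A⁻⁴.
  H = Wb/A (inductance = flux per current),
      = kg·m²·s⁻²·A⁻².
  Combining: Hz²·F⁻²·H = s⁻² · (kg²·m⁴·s⁻⁸·A⁻⁴) · (kg·m²·s⁻²·A⁻²) = kg³·m⁶·s⁻¹²·A⁻⁶.
Right side:
  Gy = J/kg (absorbed dose = energy per mass),
      = m²·s⁻².
  Hz = 1/s = s⁻¹ (frequency is cycles per second).
  So Hz² = s⁻².
  W = J/s (power = energy per time),
      = kg·m²·s⁻³.
  H = Wb/A (inductance = flux per current),
      = kg·m²·s⁻²·A⁻².
  So H² = kg²·m⁴·s⁻⁴·A⁻⁴.
  F = C/V (capacitance = charge per voltage),
      = A·s/(kg·m²·s⁻³·A⁻¹) (substituting C and V),
      = kg⁻¹·m⁻²·s⁴·A².
  So F⁻¹ = kg·m²·s⁻⁴·A⁻².
  Ω = V/A (resistance = voltage per current),
      = kg·m²·s⁻³·A⁻².
  So Ω⁻¹ = kg⁻¹·m⁻²·s³·A².
  Combining: Gy·Hz²·s⁻²·W·H²·F⁻¹·Ω⁻¹·A⁻² = (m²·s⁻²) · s⁻² · s⁻² · (kg·m²·s⁻³) · (kg²·m⁴·s⁻⁴·A⁻⁴) · (kg·m²·s⁻⁴·A⁻²) · (kg⁻¹·m⁻²·s³·A²) · A⁻² = kg³·m⁸·s⁻¹⁴·A⁻⁶.
Left is kg³·m⁶·s⁻¹²·A⁻⁶; right is kg³·m⁸·s⁻¹⁴·A⁻⁶ — different.

No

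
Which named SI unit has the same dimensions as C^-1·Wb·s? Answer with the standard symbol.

H

C = A·s = s·A (charge = current × time).
So C⁻¹ = s⁻¹·A⁻¹.
Wb = V·s (flux: a volt is a weber per second),
    = kg·m²·s⁻²·A⁻¹.
Combining: C⁻¹·Wb·s = (s⁻¹·A⁻¹) · (kg·m²·s⁻²·A⁻¹) · s = kg·m²·s⁻²·A⁻².
kg·m²·s⁻²·A⁻² is the base-SI form of the henry.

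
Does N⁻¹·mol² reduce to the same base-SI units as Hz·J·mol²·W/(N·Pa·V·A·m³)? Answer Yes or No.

No

Left side:
  N = kg·m·s⁻².
  So N⁻¹ = kg⁻¹·m⁻¹·s².
  Combining: N⁻¹·mol² = (kg⁻¹·m⁻¹·s²) · mol² = kg⁻¹·m⁻¹·s²·mol².
Right side:
  Hz = s⁻¹.
  N = kg·m·s⁻².
  So N⁻¹ = kg⁻¹·m⁻¹·s².
  Pa = kg·m⁻¹·s⁻².
  So Pa⁻¹ = kg⁻¹·m·s².
  V = kg·m²·s⁻³·A⁻¹.
  So V⁻¹ = kg⁻¹·m⁻²·s³·A.
  J = kg·m²·s⁻².
  W = kg·m²·s⁻³.
  Combining: Hz·N⁻¹·Pa⁻¹·V⁻¹·J·mol²·A⁻¹·W·m⁻³ = s⁻¹ · (kg⁻¹·m⁻¹·s²) · (kg⁻¹·m·s²) · (kg⁻¹·m⁻²·s³·A) · (kg·m²·s⁻²) · mol² · A⁻¹ · (kg·m²·s⁻³) · m⁻³ = kg⁻¹·m⁻¹·s·mol².
Left is kg⁻¹·m⁻¹·s²·mol²; right is kg⁻¹·m⁻¹·s·mol² — different.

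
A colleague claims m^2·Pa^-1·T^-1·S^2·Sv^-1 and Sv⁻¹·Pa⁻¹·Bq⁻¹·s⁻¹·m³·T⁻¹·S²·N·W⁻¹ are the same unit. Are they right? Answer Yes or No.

No

Left side:
  Pa = N/m² (pressure = force per area),
      = kg·m⁻¹·s⁻².
  So Pa⁻¹ = kg⁻¹·m·s².
  T = Wb/m² (flux density = flux per area),
      = kg·s⁻²·A⁻¹.
  So T⁻¹ = kg⁻¹·s²·A.
  S = 1/Ω (conductance is reciprocal resistance),
      = kg⁻¹·m⁻²·s³·A².
  So S² = kg⁻²·m⁻⁴·s⁶·A⁴.
  Sv = J/kg (equivalent dose = energy per mass),
      = m²·s⁻².
  So Sv⁻¹ = m⁻²·s².
  Combining: m²·Pa⁻¹·T⁻¹·S²·Sv⁻¹ = m² · (kg⁻¹·m·s²) · (kg⁻¹·s²·A) · (kg⁻²·m⁻⁴·s⁶·A⁴) · (m⁻²·s²) = kg⁻⁴·m⁻³·s¹²·A⁵.
Right side:
  Sv = J/kg (equivalent dose = energy per mass),
      = m²·s⁻².
  So Sv⁻¹ = m⁻²·s².
  Pa = N/m² (pressure = force per area),
      = kg·m⁻¹·s⁻².
  So Pa⁻¹ = kg⁻¹·m·s².
  Bq = 1/s = s⁻¹ (activity is decays per second).
  So Bq⁻¹ = s.
  T = Wb/m² (flux density = flux per area),
      = kg·s⁻²·A⁻¹.
  So T⁻¹ = kg⁻¹·s²·A.
  S = 1/Ω (conductance is reciprocal resistance),
      = kg⁻¹·m⁻²·s³·A².
  So S² = kg⁻²·m⁻⁴·s⁶·A⁴.
  N = kg·m/s² = kg·m·s⁻² (force = mass × acceleration).
  W = J/s (power = energy per time),
      = kg·m²·s⁻³.
  So W⁻¹ = kg⁻¹·m⁻²·s³.
  Combining: Sv⁻¹·Pa⁻¹·Bq⁻¹·s⁻¹·m³·T⁻¹·S²·N·W⁻¹ = (m⁻²·s²) · (kg⁻¹·m·s²) · s · s⁻¹ · m³ · (kg⁻¹·s²·A) · (kg⁻²·m⁻⁴·s⁶·A⁴) · (kg·m·s⁻²) · (kg⁻¹·m⁻²·s³) = kg⁻⁴·m⁻³·s¹³·A⁵.
Left is kg⁻⁴·m⁻³·s¹²·A⁵; right is kg⁻⁴·m⁻³·s¹³·A⁵ — different.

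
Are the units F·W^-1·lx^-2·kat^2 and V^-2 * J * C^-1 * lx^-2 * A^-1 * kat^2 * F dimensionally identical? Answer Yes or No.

Yes

Left side:
  F = kg⁻¹·m⁻²·s⁴·A².
  W = kg·m²·s⁻³.
  So W⁻¹ = kg⁻¹·m⁻²·s³.
  lx = m⁻²·cd.
  So lx⁻² = m⁴·cd⁻².
  kat = s⁻¹·mol.
  So kat² = s⁻²·mol².
  Combining: F·W⁻¹·lx⁻²·kat² = (kg⁻¹·m⁻²·s⁴·A²) · (kg⁻¹·m⁻²·s³) · (m⁴·cd⁻²) · (s⁻²·mol²) = kg⁻²·s⁵·A²·mol²·cd⁻².
Right side:
  V = W/A (potential = power per current),
      = kg·m²·s⁻³·A⁻¹.
  So V⁻² = kg⁻²·m⁻⁴·s⁶·A².
  J = N·m (work = force × distance),
      = kg·m²·s⁻².
  C = A·s = s·A (charge = current × time).
  So C⁻¹ = s⁻¹·A⁻¹.
  lx = lm/m² (illuminance = luminous flux per area),
      = m⁻²·cd.
  So lx⁻² = m⁴·cd⁻².
  kat = mol/s = s⁻¹·mol (catalytic activity).
  So kat² = s⁻²·mol².
  F = C/V (capacitance = charge per voltage),
      = A·s/(kg·m²·s⁻³·A⁻¹) (substituting C and V),
      = kg⁻¹·m⁻²·s⁴·A².
  Combining: V⁻²·J·C⁻¹·lx⁻²·A⁻¹·kat²·F = (kg⁻²·m⁻⁴·s⁶·A²) · (kg·m²·s⁻²) · (s⁻¹·A⁻¹) · (m⁴·cd⁻²) · A⁻¹ · (s⁻²·mol²) · (kg⁻¹·m⁻²·s⁴·A²) = kg⁻²·s⁵·A²·mol²·cd⁻².
Both reduce to kg⁻²·s⁵·A²·mol²·cd⁻².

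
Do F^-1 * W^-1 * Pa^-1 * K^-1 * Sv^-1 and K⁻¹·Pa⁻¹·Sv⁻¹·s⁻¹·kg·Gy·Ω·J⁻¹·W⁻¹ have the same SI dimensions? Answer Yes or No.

Yes

Left side:
  F = C/V (capacitance = charge per voltage),
      = A·s/(kg·m²·s⁻³·A⁻¹) (substituting C and V),
      = kg⁻¹·m⁻²·s⁴·A².
  So F⁻¹ = kg·m²·s⁻⁴·A⁻².
  W = J/s (power = energy per time),
      = kg·m²·s⁻³.
  So W⁻¹ = kg⁻¹·m⁻²·s³.
  Pa = N/m² (pressure = force per area),
      = kg·m⁻¹·s⁻².
  So Pa⁻¹ = kg⁻¹·m·s².
  Sv = J/kg (equivalent dose = energy per mass),
      = m²·s⁻².
  So Sv⁻¹ = m⁻²·s².
  Combining: F⁻¹·W⁻¹·Pa⁻¹·K⁻¹·Sv⁻¹ = (kg·m²·s⁻⁴·A⁻²) · (kg⁻¹·m⁻²·s³) · (kg⁻¹·m·s²) · K⁻¹ · (m⁻²·s²) = kg⁻¹·m⁻¹·s³·A⁻²·K⁻¹.
Right side:
  Pa = kg·m⁻¹·s⁻².
  So Pa⁻¹ = kg⁻¹·m·s².
  Sv = m²·s⁻².
  So Sv⁻¹ = m⁻²·s².
  Gy = m²·s⁻².
  Ω = kg·m²·s⁻³·A⁻².
  J = kg·m²·s⁻².
  So J⁻¹ = kg⁻¹·m⁻²·s².
  W = kg·m²·s⁻³.
  So W⁻¹ = kg⁻¹·m⁻²·s³.
  Combining: K⁻¹·Pa⁻¹·Sv⁻¹·s⁻¹·kg·Gy·Ω·J⁻¹·W⁻¹ = K⁻¹ · (kg⁻¹·m·s²) · (m⁻²·s²) · s⁻¹ · kg · (m²·s⁻²) · (kg·m²·s⁻³·A⁻²) · (kg⁻¹·m⁻²·s²) · (kg⁻¹·m⁻²·s³) = kg⁻¹·m⁻¹·s³·A⁻²·K⁻¹.
Both reduce to kg⁻¹·m⁻¹·s³·A⁻²·K⁻¹.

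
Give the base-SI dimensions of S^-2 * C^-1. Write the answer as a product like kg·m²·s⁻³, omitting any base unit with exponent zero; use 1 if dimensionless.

S = kg⁻¹·m⁻²·s³·A².
So S⁻² = kg²·m⁴·s⁻⁶·A⁻⁴.
C = s·A.
So C⁻¹ = s⁻¹·A⁻¹.
Combining: S⁻²·C⁻¹ = (kg²·m⁴·s⁻⁶·A⁻⁴) · (s⁻¹·A⁻¹) = kg²·m⁴·s⁻⁷·A⁻⁵.

kg²·m⁴·s⁻⁷·A⁻⁵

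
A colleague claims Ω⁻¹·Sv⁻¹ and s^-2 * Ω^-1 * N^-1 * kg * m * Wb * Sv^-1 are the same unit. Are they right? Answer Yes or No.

Left side:
  Ω = V/A (resistance = voltage per current),
      = kg·m²·s⁻³·A⁻².
  So Ω⁻¹ = kg⁻¹·m⁻²·s³·A².
  Sv = J/kg (equivalent dose = energy per mass),
      = m²·s⁻².
  So Sv⁻¹ = m⁻²·s².
  Combining: Ω⁻¹·Sv⁻¹ = (kg⁻¹·m⁻²·s³·A²) · (m⁻²·s²) = kg⁻¹·m⁻⁴·s⁵·A².
Right side:
  Ω = V/A (resistance = voltage per current),
      = kg·m²·s⁻³·A⁻².
  So Ω⁻¹ = kg⁻¹·m⁻²·s³·A².
  N = kg·m/s² = kg·m·s⁻² (force = mass × acceleration).
  So N⁻¹ = kg⁻¹·m⁻¹·s².
  Wb = V·s (flux: a volt is a weber per second),
      = kg·m²·s⁻²·A⁻¹.
  Sv = J/kg (equivalent dose = energy per mass),
      = m²·s⁻².
  So Sv⁻¹ = m⁻²·s².
  Combining: s⁻²·Ω⁻¹·N⁻¹·kg·m·Wb·Sv⁻¹ = s⁻² · (kg⁻¹·m⁻²·s³·A²) · (kg⁻¹·m⁻¹·s²) · kg · m · (kg·m²·s⁻²·A⁻¹) · (m⁻²·s²) = m⁻²·s³·A.
Left is kg⁻¹·m⁻⁴·s⁵·A²; right is m⁻²·s³·A — different.

No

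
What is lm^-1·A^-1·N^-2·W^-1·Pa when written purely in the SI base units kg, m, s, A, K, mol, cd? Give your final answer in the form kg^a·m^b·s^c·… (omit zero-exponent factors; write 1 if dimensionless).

lm = cd·sr = cd (luminous flux; sr is dimensionless).
So lm⁻¹ = cd⁻¹.
N = kg·m/s² = kg·m·s⁻² (force = mass × acceleration).
So N⁻² = kg⁻²·m⁻²·s⁴.
W = J/s (power = energy per time),
    = kg·m²·s⁻³.
So W⁻¹ = kg⁻¹·m⁻²·s³.
Pa = N/m² (pressure = force per area),
    = kg·m⁻¹·s⁻².
Combining: lm⁻¹·A⁻¹·N⁻²·W⁻¹·Pa = cd⁻¹ · A⁻¹ · (kg⁻²·m⁻²·s⁴) · (kg⁻¹·m⁻²·s³) · (kg·m⁻¹·s⁻²) = kg⁻²·m⁻⁵·s⁵·A⁻¹·cd⁻¹.

kg⁻²·m⁻⁵·s⁵·A⁻¹·cd⁻¹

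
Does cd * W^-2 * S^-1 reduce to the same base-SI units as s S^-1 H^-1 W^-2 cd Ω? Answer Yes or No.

Yes

Left side:
  W = J/s (power = energy per time),
      = kg·m²·s⁻³.
  So W⁻² = kg⁻²·m⁻⁴·s⁶.
  S = 1/Ω (conductance is reciprocal resistance),
      = kg⁻¹·m⁻²·s³·A².
  So S⁻¹ = kg·m²·s⁻³·A⁻².
  Combining: cd·W⁻²·S⁻¹ = cd · (kg⁻²·m⁻⁴·s⁶) · (kg·m²·s⁻³·A⁻²) = kg⁻¹·m⁻²·s³·A⁻²·cd.
Right side:
  S = 1/Ω (conductance is reciprocal resistance),
      = kg⁻¹·m⁻²·s³·A².
  So S⁻¹ = kg·m²·s⁻³·A⁻².
  H = Wb/A (inductance = flux per current),
      = kg·m²·s⁻²·A⁻².
  So H⁻¹ = kg⁻¹·m⁻²·s²·A².
  W = J/s (power = energy per time),
      = kg·m²·s⁻³.
  So W⁻² = kg⁻²·m⁻⁴·s⁶.
  Ω = V/A (resistance = voltage per current),
      = kg·m²·s⁻³·A⁻².
  Combining: s·S⁻¹·H⁻¹·W⁻²·cd·Ω = s · (kg·m²·s⁻³·A⁻²) · (kg⁻¹·m⁻²·s²·A²) · (kg⁻²·m⁻⁴·s⁶) · cd · (kg·m²·s⁻³·A⁻²) = kg⁻¹·m⁻²·s³·A⁻²·cd.
Both reduce to kg⁻¹·m⁻²·s³·A⁻²·cd.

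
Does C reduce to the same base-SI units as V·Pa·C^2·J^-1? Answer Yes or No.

Left side:
  C = s·A.
Right side:
  V = W/A (potential = power per current),
      = kg·m²·s⁻³·A⁻¹.
  Pa = N/m² (pressure = force per area),
      = kg·m⁻¹·s⁻².
  C = A·s = s·A (charge = current × time).
  So C² = s²·A².
  J = N·m (work = force × distance),
      = kg·m²·s⁻².
  So J⁻¹ = kg⁻¹·m⁻²·s².
  Combining: V·Pa·C²·J⁻¹ = (kg·m²·s⁻³·A⁻¹) · (kg·m⁻¹·s⁻²) · (s²·A²) · (kg⁻¹·m⁻²·s²) = kg·m⁻¹·s⁻¹·A.
Left is s·A; right is kg·m⁻¹·s⁻¹·A — different.

No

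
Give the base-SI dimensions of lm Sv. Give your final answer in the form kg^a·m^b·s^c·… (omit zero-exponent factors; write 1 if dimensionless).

m²·s⁻²·cd

lm = cd·sr = cd (luminous flux; sr is dimensionless).
Sv = J/kg (equivalent dose = energy per mass),
    = m²·s⁻².
Combining: lm·Sv = cd · (m²·s⁻²) = m²·s⁻²·cd.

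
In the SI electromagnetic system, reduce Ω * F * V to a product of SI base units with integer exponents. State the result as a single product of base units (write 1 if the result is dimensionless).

kg·m²·s⁻²·A⁻¹

Ω = V/A (resistance = voltage per current),
    = kg·m²·s⁻³·A⁻².
F = C/V (capacitance = charge per voltage),
    = A·s/(kg·m²·s⁻³·A⁻¹) (substituting C and V),
    = kg⁻¹·m⁻²·s⁴·A².
V = W/A (potential = power per current),
    = kg·m²·s⁻³·A⁻¹.
Combining: Ω·F·V = (kg·m²·s⁻³·A⁻²) · (kg⁻¹·m⁻²·s⁴·A²) · (kg·m²·s⁻³·A⁻¹) = kg·m²·s⁻²·A⁻¹.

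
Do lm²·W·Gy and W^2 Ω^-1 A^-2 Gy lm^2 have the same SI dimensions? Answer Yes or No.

Yes

Left side:
  lm = cd·sr = cd (luminous flux; sr is dimensionless).
  So lm² = cd².
  W = J/s (power = energy per time),
      = kg·m²·s⁻³.
  Gy = J/kg (absorbed dose = energy per mass),
      = m²·s⁻².
  Combining: lm²·W·Gy = cd² · (kg·m²·s⁻³) · (m²·s⁻²) = kg·m⁴·s⁻⁵·cd².
Right side:
  W = kg·m²·s⁻³.
  So W² = kg²·m⁴·s⁻⁶.
  Ω = kg·m²·s⁻³·A⁻².
  So Ω⁻¹ = kg⁻¹·m⁻²·s³·A².
  Gy = m²·s⁻².
  lm = cd.
  So lm² = cd².
  Combining: W²·Ω⁻¹·A⁻²·Gy·lm² = (kg²·m⁴·s⁻⁶) · (kg⁻¹·m⁻²·s³·A²) · A⁻² · (m²·s⁻²) · cd² = kg·m⁴·s⁻⁵·cd².
Both reduce to kg·m⁴·s⁻⁵·cd².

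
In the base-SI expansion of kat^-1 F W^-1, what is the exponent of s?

kat = mol/s = s⁻¹·mol (catalytic activity).
So kat⁻¹ = s·mol⁻¹.
F = C/V (capacitance = charge per voltage),
    = A·s/(kg·m²·s⁻³·A⁻¹) (substituting C and V),
    = kg⁻¹·m⁻²·s⁴·A².
W = J/s (power = energy per time),
    = kg·m²·s⁻³.
So W⁻¹ = kg⁻¹·m⁻²·s³.
Combining: kat⁻¹·F·W⁻¹ = (s·mol⁻¹) · (kg⁻¹·m⁻²·s⁴·A²) · (kg⁻¹·m⁻²·s³) = kg⁻²·m⁻⁴·s⁸·A²·mol⁻¹.
The exponent of s is 8.

8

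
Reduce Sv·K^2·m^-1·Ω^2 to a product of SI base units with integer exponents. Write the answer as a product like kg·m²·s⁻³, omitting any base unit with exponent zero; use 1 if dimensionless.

kg²·m⁵·s⁻⁸·A⁻⁴·K²

Sv = J/kg (equivalent dose = energy per mass),
    = m²·s⁻².
Ω = V/A (resistance = voltage per current),
    = kg·m²·s⁻³·A⁻².
So Ω² = kg²·m⁴·s⁻⁶·A⁻⁴.
Combining: Sv·K²·m⁻¹·Ω² = (m²·s⁻²) · K² · m⁻¹ · (kg²·m⁴·s⁻⁶·A⁻⁴) = kg²·m⁵·s⁻⁸·A⁻⁴·K².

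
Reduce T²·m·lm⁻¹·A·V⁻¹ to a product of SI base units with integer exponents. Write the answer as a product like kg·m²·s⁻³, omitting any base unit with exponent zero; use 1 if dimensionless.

kg·m⁻¹·s⁻¹·cd⁻¹

T = Wb/m² (flux density = flux per area),
    = kg·s⁻²·A⁻¹.
So T² = kg²·s⁻⁴·A⁻².
lm = cd·sr = cd (luminous flux; sr is dimensionless).
So lm⁻¹ = cd⁻¹.
V = W/A (potential = power per current),
    = kg·m²·s⁻³·A⁻¹.
So V⁻¹ = kg⁻¹·m⁻²·s³·A.
Combining: T²·m·lm⁻¹·A·V⁻¹ = (kg²·s⁻⁴·A⁻²) · m · cd⁻¹ · A · (kg⁻¹·m⁻²·s³·A) = kg·m⁻¹·s⁻¹·cd⁻¹.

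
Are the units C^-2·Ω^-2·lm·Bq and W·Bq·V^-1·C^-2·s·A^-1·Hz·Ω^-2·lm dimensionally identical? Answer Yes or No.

Left side:
  C = A·s = s·A (charge = current × time).
  So C⁻² = s⁻²·A⁻².
  Ω = V/A (resistance = voltage per current),
      = kg·m²·s⁻³·A⁻².
  So Ω⁻² = kg⁻²·m⁻⁴·s⁶·A⁴.
  lm = cd·sr = cd (luminous flux; sr is dimensionless).
  Bq = 1/s = s⁻¹ (activity is decays per second).
  Combining: C⁻²·Ω⁻²·lm·Bq = (s⁻²·A⁻²) · (kg⁻²·m⁻⁴·s⁶·A⁴) · cd · s⁻¹ = kg⁻²·m⁻⁴·s³·A²·cd.
Right side:
  W = J/s (power = energy per time),
      = kg·m²·s⁻³.
  Bq = 1/s = s⁻¹ (activity is decays per second).
  V = W/A (potential = power per current),
      = kg·m²·s⁻³·A⁻¹.
  So V⁻¹ = kg⁻¹·m⁻²·s³·A.
  C = A·s = s·A (charge = current × time).
  So C⁻² = s⁻²·A⁻².
  Hz = 1/s = s⁻¹ (frequency is cycles per second).
  Ω = V/A (resistance = voltage per current),
      = kg·m²·s⁻³·A⁻².
  So Ω⁻² = kg⁻²·m⁻⁴·s⁶·A⁴.
  lm = cd·sr = cd (luminous flux; sr is dimensionless).
  Combining: W·Bq·V⁻¹·C⁻²·s·A⁻¹·Hz·Ω⁻²·lm = (kg·m²·s⁻³) · s⁻¹ · (kg⁻¹·m⁻²·s³·A) · (s⁻²·A⁻²) · s · A⁻¹ · s⁻¹ · (kg⁻²·m⁻⁴·s⁶·A⁴) · cd = kg⁻²·m⁻⁴·s³·A²·cd.
Both reduce to kg⁻²·m⁻⁴·s³·A²·cd.

Yes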